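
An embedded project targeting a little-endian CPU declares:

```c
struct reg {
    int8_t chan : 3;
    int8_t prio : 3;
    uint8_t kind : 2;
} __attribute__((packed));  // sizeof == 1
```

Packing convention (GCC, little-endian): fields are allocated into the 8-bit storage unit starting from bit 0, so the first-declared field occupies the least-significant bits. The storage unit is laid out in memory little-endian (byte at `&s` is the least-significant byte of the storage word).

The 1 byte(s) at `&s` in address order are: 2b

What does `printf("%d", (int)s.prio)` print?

-3

[0]=0x2b (little-endian) → word 0x2b
chan:3 @ bit 0 → (0x2b>>0)&0x7 = 0x3
prio:3 @ bit 3 → (0x2b>>3)&0x7 = 0x5  ←
kind:2 @ bit 6 → (0x2b>>6)&0x3 = 0x0
prio signed 3b, MSB=1: 5 - 8 = -3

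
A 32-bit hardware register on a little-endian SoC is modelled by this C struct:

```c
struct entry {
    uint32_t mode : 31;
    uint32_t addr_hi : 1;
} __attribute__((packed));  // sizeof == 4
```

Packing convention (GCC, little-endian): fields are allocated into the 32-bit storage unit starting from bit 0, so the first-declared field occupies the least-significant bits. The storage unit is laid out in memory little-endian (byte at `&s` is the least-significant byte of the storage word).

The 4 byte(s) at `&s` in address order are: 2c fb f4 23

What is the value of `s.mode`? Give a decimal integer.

[0]=0x2c [1]=0xfb [2]=0xf4 [3]=0x23 (little-endian) → word 0x23f4fb2c
mode [0+:31] = (word>>0) & 0x7fffffff = 603257644  ←
addr_hi [31+:1] = (word>>31) & 0x1 = 0

603257644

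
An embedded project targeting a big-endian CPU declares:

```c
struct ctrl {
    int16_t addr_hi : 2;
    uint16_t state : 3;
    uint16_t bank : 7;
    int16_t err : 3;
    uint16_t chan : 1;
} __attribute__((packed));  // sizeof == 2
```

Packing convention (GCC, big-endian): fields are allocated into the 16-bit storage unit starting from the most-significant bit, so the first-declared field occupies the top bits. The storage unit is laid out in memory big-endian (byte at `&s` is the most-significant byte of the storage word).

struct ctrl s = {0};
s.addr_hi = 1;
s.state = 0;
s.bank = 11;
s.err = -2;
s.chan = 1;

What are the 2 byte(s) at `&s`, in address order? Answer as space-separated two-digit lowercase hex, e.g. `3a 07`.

40 bd

addr_hi:2 = 1 → 0x1 << 14 → word 0x4000
state:3 = 0 → 0x0 << 11 → word 0x4000
bank:7 = 11 → 0xb << 4 → word 0x40b0
err:3 = -2 → 0x6 << 1 → word 0x40bc
chan:1 = 1 → 0x1 << 0 → word 0x40bd
word = 0x40bd → big-endian bytes:
  [0]=0x40  [1]=0xbd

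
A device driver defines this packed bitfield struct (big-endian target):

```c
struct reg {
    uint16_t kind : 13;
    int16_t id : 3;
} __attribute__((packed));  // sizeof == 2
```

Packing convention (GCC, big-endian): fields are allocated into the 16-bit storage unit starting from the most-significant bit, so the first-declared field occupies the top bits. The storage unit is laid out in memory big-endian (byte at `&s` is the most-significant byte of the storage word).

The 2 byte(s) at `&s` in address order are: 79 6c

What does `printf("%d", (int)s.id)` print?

[0]=0x79 [1]=0x6c (big-endian) → word 0x796c
kind [3+:13] = (word>>3) & 0x1fff = 3885
id [0+:3] = (word>>0) & 0x7 = 4  ←
id signed 3b, MSB=1: 4 - 8 = -4

-4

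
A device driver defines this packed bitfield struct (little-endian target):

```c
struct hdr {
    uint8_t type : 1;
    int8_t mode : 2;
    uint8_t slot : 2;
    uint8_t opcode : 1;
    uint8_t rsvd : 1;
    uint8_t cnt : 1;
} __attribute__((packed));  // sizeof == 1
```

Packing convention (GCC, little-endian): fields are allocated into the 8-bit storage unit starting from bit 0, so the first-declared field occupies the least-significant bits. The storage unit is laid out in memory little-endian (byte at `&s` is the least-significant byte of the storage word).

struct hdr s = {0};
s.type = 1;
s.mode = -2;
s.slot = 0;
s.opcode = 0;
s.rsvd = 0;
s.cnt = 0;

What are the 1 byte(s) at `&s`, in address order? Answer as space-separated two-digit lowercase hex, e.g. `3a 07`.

type:1 = 1 → 0x1 << 0 → word 0x01
mode:2 = -2 → 0x2 << 1 → word 0x05
slot:2 = 0 → 0x0 << 3 → word 0x05
opcode:1 = 0 → 0x0 << 5 → word 0x05
rsvd:1 = 0 → 0x0 << 6 → word 0x05
cnt:1 = 0 → 0x0 << 7 → word 0x05
word = 0x05 → little-endian bytes:
  [0]=0x05

05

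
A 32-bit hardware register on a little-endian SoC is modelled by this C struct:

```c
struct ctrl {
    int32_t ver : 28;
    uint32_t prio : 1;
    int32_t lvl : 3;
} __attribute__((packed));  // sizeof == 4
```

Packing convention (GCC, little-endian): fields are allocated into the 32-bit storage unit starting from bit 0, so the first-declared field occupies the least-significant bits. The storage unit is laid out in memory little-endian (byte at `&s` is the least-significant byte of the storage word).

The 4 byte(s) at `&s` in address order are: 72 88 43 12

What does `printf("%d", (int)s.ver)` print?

[0]=0x72 [1]=0x88 [2]=0x43 [3]=0x12 (little-endian) → word 0x12438872
ver:28 @ bit 0 → (0x12438872>>0)&0xfffffff = 0x2438872  ←
prio:1 @ bit 28 → (0x12438872>>28)&0x1 = 0x1
lvl:3 @ bit 29 → (0x12438872>>29)&0x7 = 0x0
ver signed 28b, MSB=0: value = 37980274

37980274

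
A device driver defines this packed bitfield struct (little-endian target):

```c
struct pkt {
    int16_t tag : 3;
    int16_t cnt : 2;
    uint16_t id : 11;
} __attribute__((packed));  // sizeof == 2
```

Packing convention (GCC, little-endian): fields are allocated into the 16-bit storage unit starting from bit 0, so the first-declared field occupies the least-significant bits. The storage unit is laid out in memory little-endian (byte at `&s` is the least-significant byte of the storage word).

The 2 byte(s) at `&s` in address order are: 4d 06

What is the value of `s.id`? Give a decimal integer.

50

[0]=0x4d [1]=0x06 (little-endian) → word 0x064d
tag [0+:3] = (word>>0) & 0x7 = 5
cnt [3+:2] = (word>>3) & 0x3 = 1
id [5+:11] = (word>>5) & 0x7ff = 50  ←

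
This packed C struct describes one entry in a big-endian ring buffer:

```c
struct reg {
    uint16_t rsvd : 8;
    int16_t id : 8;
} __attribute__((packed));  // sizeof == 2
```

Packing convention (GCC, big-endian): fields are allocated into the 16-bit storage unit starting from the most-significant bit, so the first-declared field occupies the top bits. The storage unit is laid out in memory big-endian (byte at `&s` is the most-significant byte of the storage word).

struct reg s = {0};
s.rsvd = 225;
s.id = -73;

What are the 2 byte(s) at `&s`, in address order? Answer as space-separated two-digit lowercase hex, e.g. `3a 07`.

[8+:8] rsvd=225 & 0xff = 0xe1; word=0xe100
[0+:8] id=-73 & 0xff = 0xb7; word=0xe1b7
word = 0xe1b7 → big-endian bytes:
  [0]=0xe1  [1]=0xb7

e1 b7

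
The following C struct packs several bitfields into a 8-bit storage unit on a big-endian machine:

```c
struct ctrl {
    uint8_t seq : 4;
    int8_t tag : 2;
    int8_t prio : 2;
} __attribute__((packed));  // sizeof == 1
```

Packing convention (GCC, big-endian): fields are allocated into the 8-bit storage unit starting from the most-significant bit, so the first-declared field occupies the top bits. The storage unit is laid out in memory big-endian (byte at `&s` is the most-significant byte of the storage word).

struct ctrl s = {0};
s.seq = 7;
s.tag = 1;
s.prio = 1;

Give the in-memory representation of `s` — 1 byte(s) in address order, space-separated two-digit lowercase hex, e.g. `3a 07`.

seq:4 = 7 → 0x7 << 4 → word 0x70
tag:2 = 1 → 0x1 << 2 → word 0x74
prio:2 = 1 → 0x1 << 0 → word 0x75
word = 0x75 → big-endian bytes:
  [0]=0x75

75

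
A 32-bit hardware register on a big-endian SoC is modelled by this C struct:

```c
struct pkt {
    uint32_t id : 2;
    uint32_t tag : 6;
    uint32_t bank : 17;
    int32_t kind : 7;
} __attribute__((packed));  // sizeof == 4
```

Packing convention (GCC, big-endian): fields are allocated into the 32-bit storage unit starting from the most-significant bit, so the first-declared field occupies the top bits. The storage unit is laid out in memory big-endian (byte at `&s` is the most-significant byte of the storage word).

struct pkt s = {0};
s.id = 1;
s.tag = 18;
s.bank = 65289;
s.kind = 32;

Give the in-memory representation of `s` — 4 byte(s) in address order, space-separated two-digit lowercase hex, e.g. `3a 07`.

[30+:2] id=1 & 0x3 = 0x1; word=0x40000000
[24+:6] tag=18 & 0x3f = 0x12; word=0x52000000
[7+:17] bank=65289 & 0x1ffff = 0xff09; word=0x527f8480
[0+:7] kind=32 & 0x7f = 0x20; word=0x527f84a0
word = 0x527f84a0 → big-endian bytes:
  [0]=0x52  [1]=0x7f  [2]=0x84  [3]=0xa0

52 7f 84 a0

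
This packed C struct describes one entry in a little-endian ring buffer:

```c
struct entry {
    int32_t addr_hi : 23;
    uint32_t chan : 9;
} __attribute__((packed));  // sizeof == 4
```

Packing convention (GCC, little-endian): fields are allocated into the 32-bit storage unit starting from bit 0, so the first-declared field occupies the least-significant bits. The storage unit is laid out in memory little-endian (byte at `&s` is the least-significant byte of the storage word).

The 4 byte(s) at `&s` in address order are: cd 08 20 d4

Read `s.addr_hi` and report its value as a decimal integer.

[0]=0xcd [1]=0x08 [2]=0x20 [3]=0xd4 (little-endian) → word 0xd42008cd
addr_hi [0+:23] = (word>>0) & 0x7fffff = 2099405  ←
chan [23+:9] = (word>>23) & 0x1ff = 424
addr_hi signed 23b, MSB=0: value = 2099405

2099405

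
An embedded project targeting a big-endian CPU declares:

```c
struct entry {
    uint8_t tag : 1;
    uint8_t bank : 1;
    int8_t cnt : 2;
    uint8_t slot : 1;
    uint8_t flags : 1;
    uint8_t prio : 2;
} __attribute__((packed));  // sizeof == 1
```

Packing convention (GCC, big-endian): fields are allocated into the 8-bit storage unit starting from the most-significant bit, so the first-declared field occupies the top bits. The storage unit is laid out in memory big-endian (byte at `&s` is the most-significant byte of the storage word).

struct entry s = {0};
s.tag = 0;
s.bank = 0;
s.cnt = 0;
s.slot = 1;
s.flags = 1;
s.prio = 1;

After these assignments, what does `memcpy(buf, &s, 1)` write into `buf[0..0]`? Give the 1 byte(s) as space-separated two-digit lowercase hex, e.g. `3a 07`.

tag:1 = 0 → 0x0 << 7 → word 0x00
bank:1 = 0 → 0x0 << 6 → word 0x00
cnt:2 = 0 → 0x0 << 4 → word 0x00
slot:1 = 1 → 0x1 << 3 → word 0x08
flags:1 = 1 → 0x1 << 2 → word 0x0c
prio:2 = 1 → 0x1 << 0 → word 0x0d
word = 0x0d → big-endian bytes:
  [0]=0x0d

0d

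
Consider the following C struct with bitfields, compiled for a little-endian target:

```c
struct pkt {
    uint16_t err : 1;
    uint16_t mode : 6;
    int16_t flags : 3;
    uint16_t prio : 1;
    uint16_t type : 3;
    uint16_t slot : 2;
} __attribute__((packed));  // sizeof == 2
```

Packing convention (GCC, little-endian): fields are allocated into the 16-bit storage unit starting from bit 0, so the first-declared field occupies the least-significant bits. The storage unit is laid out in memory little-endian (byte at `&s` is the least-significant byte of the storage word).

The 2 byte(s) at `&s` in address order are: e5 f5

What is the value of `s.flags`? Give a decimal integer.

3

[0]=0xe5 [1]=0xf5 (little-endian) → word 0xf5e5
err:1 @ bit 0 → (0xf5e5>>0)&0x1 = 0x1
mode:6 @ bit 1 → (0xf5e5>>1)&0x3f = 0x32
flags:3 @ bit 7 → (0xf5e5>>7)&0x7 = 0x3  ←
prio:1 @ bit 10 → (0xf5e5>>10)&0x1 = 0x1
type:3 @ bit 11 → (0xf5e5>>11)&0x7 = 0x6
slot:2 @ bit 14 → (0xf5e5>>14)&0x3 = 0x3
flags signed 3b, MSB=0: value = 3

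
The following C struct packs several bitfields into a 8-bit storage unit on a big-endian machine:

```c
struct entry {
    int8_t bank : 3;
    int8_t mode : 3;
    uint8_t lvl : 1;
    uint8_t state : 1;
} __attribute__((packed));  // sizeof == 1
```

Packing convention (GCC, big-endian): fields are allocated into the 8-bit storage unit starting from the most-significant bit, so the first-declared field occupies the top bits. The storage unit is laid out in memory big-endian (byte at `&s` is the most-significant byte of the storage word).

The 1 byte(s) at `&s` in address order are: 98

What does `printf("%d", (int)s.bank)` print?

-4

[0]=0x98 (big-endian) → word 0x98
bank:3 @ bit 5 → (0x98>>5)&0x7 = 0x4  ←
mode:3 @ bit 2 → (0x98>>2)&0x7 = 0x6
lvl:1 @ bit 1 → (0x98>>1)&0x1 = 0x0
state:1 @ bit 0 → (0x98>>0)&0x1 = 0x0
bank signed 3b, MSB=1: 4 - 8 = -4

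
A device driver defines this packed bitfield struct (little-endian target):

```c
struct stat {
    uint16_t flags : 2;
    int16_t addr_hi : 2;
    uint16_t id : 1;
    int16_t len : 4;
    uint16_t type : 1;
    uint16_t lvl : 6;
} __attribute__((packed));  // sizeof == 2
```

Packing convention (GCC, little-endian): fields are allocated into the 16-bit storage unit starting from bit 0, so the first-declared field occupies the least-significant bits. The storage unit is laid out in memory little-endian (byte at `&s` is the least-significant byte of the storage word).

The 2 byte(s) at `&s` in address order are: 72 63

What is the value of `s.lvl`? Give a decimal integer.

[0]=0x72 [1]=0x63 (little-endian) → word 0x6372
flags:2 @ bit 0 → (0x6372>>0)&0x3 = 0x2
addr_hi:2 @ bit 2 → (0x6372>>2)&0x3 = 0x0
id:1 @ bit 4 → (0x6372>>4)&0x1 = 0x1
len:4 @ bit 5 → (0x6372>>5)&0xf = 0xb
type:1 @ bit 9 → (0x6372>>9)&0x1 = 0x1
lvl:6 @ bit 10 → (0x6372>>10)&0x3f = 0x18  ←

24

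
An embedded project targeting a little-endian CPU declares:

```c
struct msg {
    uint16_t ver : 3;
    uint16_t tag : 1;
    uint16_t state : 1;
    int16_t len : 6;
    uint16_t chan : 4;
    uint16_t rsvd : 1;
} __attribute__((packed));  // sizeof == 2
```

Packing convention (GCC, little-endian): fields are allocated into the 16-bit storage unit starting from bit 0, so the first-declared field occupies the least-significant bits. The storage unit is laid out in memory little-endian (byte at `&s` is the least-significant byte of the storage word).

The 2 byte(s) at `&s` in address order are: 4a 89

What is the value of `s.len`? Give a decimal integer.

10

[0]=0x4a [1]=0x89 (little-endian) → word 0x894a
ver:3 @ bit 0 → (0x894a>>0)&0x7 = 0x2
tag:1 @ bit 3 → (0x894a>>3)&0x1 = 0x1
state:1 @ bit 4 → (0x894a>>4)&0x1 = 0x0
len:6 @ bit 5 → (0x894a>>5)&0x3f = 0xa  ←
chan:4 @ bit 11 → (0x894a>>11)&0xf = 0x1
rsvd:1 @ bit 15 → (0x894a>>15)&0x1 = 0x1
len signed 6b, MSB=0: value = 10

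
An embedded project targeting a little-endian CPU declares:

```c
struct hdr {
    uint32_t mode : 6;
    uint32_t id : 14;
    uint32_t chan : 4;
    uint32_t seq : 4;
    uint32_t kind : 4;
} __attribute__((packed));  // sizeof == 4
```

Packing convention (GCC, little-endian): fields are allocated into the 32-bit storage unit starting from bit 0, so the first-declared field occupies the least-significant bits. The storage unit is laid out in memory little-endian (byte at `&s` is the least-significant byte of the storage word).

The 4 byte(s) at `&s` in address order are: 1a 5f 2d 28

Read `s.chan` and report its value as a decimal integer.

[0]=0x1a [1]=0x5f [2]=0x2d [3]=0x28 (little-endian) → word 0x282d5f1a
mode:6 @ bit 0 → (0x282d5f1a>>0)&0x3f = 0x1a
id:14 @ bit 6 → (0x282d5f1a>>6)&0x3fff = 0x357c
chan:4 @ bit 20 → (0x282d5f1a>>20)&0xf = 0x2  ←
seq:4 @ bit 24 → (0x282d5f1a>>24)&0xf = 0x8
kind:4 @ bit 28 → (0x282d5f1a>>28)&0xf = 0x2

2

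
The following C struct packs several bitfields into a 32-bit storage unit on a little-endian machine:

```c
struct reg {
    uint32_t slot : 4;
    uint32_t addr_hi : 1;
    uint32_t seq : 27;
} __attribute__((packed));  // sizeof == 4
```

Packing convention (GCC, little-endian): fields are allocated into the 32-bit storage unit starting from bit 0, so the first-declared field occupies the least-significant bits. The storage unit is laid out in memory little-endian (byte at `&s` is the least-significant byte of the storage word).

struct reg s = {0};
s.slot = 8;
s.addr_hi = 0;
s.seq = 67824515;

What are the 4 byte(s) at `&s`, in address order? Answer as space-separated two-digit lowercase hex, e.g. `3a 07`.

68 70 5d 81

[0+:4] slot=8 & 0xf = 0x8; word=0x00000008
[4+:1] addr_hi=0 & 0x1 = 0x0; word=0x00000008
[5+:27] seq=67824515 & 0x7ffffff = 0x40aeb83; word=0x815d7068
word = 0x815d7068 → little-endian bytes:
  [0]=0x68  [1]=0x70  [2]=0x5d  [3]=0x81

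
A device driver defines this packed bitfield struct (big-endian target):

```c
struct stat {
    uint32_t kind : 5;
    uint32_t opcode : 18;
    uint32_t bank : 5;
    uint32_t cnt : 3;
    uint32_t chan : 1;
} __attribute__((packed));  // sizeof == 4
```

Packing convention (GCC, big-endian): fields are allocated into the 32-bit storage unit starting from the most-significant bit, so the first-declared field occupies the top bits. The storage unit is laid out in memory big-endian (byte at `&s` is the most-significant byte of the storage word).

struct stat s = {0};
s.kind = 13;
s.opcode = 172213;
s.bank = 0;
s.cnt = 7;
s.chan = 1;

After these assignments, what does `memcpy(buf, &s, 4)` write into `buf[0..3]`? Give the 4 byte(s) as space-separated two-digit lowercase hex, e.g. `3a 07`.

6d 41 6a 0f

[27+:5] kind=13 & 0x1f = 0xd; word=0x68000000
[9+:18] opcode=172213 & 0x3ffff = 0x2a0b5; word=0x6d416a00
[4+:5] bank=0 & 0x1f = 0x0; word=0x6d416a00
[1+:3] cnt=7 & 0x7 = 0x7; word=0x6d416a0e
[0+:1] chan=1 & 0x1 = 0x1; word=0x6d416a0f
word = 0x6d416a0f → big-endian bytes:
  [0]=0x6d  [1]=0x41  [2]=0x6a  [3]=0x0f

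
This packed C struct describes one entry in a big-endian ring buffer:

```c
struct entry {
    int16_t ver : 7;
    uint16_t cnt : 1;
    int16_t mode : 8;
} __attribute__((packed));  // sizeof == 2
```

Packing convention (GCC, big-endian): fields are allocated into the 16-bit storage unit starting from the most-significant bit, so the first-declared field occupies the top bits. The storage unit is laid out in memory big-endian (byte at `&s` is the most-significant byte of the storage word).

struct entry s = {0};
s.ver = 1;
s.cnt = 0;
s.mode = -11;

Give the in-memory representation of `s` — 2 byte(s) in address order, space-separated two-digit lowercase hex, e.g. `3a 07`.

02 f5

ver:7 = 1 → 0x1 << 9 → word 0x0200
cnt:1 = 0 → 0x0 << 8 → word 0x0200
mode:8 = -11 → 0xf5 << 0 → word 0x02f5
word = 0x02f5 → big-endian bytes:
  [0]=0x02  [1]=0xf5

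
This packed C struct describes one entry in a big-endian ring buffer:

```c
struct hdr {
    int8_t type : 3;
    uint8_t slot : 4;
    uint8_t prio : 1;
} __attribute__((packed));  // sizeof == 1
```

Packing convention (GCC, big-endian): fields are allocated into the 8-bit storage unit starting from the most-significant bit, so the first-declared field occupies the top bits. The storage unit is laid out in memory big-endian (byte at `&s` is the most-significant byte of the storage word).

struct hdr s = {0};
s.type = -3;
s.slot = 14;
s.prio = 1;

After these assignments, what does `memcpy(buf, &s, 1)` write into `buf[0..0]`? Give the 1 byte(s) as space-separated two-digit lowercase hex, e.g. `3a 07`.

bd

type:3 = -3 → 0x5 << 5 → word 0xa0
slot:4 = 14 → 0xe << 1 → word 0xbc
prio:1 = 1 → 0x1 << 0 → word 0xbd
word = 0xbd → big-endian bytes:
  [0]=0xbd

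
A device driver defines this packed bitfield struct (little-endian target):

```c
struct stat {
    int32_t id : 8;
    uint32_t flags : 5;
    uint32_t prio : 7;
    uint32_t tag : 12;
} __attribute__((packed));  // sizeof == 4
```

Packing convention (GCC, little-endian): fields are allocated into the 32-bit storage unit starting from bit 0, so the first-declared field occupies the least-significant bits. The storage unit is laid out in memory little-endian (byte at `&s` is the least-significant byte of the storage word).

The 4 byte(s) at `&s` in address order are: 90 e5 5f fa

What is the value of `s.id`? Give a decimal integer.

-112

[0]=0x90 [1]=0xe5 [2]=0x5f [3]=0xfa (little-endian) → word 0xfa5fe590
id:8 @ bit 0 → (0xfa5fe590>>0)&0xff = 0x90  ←
flags:5 @ bit 8 → (0xfa5fe590>>8)&0x1f = 0x5
prio:7 @ bit 13 → (0xfa5fe590>>13)&0x7f = 0x7f
tag:12 @ bit 20 → (0xfa5fe590>>20)&0xfff = 0xfa5
id signed 8b, MSB=1: 144 - 256 = -112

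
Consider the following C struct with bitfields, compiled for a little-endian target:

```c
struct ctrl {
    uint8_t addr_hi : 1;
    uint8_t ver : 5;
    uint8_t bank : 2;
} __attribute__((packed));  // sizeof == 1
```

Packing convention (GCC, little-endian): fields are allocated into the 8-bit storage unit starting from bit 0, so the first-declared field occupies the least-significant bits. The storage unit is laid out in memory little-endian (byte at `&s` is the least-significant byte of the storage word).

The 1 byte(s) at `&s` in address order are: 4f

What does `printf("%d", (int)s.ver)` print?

7

[0]=0x4f (little-endian) → word 0x4f
addr_hi [0+:1] = (word>>0) & 0x1 = 1
ver [1+:5] = (word>>1) & 0x1f = 7  ←
bank [6+:2] = (word>>6) & 0x3 = 1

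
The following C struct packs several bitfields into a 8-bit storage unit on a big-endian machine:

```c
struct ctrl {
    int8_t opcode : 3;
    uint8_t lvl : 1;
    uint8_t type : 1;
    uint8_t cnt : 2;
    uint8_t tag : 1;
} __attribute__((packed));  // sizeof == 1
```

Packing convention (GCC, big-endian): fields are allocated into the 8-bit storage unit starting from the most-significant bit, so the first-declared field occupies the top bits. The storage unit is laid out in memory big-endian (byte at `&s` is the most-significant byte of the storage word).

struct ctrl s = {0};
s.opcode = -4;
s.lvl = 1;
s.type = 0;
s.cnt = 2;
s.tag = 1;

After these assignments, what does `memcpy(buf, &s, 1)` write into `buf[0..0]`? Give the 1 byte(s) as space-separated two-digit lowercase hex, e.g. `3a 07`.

95

[5+:3] opcode=-4 & 0x7 = 0x4; word=0x80
[4+:1] lvl=1 & 0x1 = 0x1; word=0x90
[3+:1] type=0 & 0x1 = 0x0; word=0x90
[1+:2] cnt=2 & 0x3 = 0x2; word=0x94
[0+:1] tag=1 & 0x1 = 0x1; word=0x95
word = 0x95 → big-endian bytes:
  [0]=0x95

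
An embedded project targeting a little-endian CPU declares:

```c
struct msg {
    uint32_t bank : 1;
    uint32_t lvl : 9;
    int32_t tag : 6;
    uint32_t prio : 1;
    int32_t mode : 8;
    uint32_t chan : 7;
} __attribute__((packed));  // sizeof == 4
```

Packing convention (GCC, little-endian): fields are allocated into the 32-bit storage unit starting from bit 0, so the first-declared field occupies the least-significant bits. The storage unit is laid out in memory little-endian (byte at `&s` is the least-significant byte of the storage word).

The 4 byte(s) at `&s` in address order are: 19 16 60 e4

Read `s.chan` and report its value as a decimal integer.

114

[0]=0x19 [1]=0x16 [2]=0x60 [3]=0xe4 (little-endian) → word 0xe4601619
bank:1 @ bit 0 → (0xe4601619>>0)&0x1 = 0x1
lvl:9 @ bit 1 → (0xe4601619>>1)&0x1ff = 0x10c
tag:6 @ bit 10 → (0xe4601619>>10)&0x3f = 0x5
prio:1 @ bit 16 → (0xe4601619>>16)&0x1 = 0x0
mode:8 @ bit 17 → (0xe4601619>>17)&0xff = 0x30
chan:7 @ bit 25 → (0xe4601619>>25)&0x7f = 0x72  ←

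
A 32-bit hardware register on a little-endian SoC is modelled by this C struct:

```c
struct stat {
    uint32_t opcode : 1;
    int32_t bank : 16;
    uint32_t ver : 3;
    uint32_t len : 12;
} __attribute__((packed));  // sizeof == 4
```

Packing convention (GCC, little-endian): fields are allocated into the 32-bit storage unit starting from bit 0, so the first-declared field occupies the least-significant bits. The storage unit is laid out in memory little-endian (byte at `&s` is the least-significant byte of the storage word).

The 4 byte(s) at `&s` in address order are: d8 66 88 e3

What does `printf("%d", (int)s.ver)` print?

4

[0]=0xd8 [1]=0x66 [2]=0x88 [3]=0xe3 (little-endian) → word 0xe38866d8
opcode [0+:1] = (word>>0) & 0x1 = 0
bank [1+:16] = (word>>1) & 0xffff = 13164
ver [17+:3] = (word>>17) & 0x7 = 4  ←
len [20+:12] = (word>>20) & 0xfff = 3640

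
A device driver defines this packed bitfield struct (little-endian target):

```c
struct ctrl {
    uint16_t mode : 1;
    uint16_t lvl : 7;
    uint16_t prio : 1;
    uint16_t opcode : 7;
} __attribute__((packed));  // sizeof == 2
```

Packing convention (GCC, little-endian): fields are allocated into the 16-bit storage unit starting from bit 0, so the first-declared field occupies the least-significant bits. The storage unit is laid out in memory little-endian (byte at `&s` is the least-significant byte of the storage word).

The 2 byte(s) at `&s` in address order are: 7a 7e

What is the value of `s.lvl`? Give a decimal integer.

[0]=0x7a [1]=0x7e (little-endian) → word 0x7e7a
mode [0+:1] = (word>>0) & 0x1 = 0
lvl [1+:7] = (word>>1) & 0x7f = 61  ←
prio [8+:1] = (word>>8) & 0x1 = 0
opcode [9+:7] = (word>>9) & 0x7f = 63

61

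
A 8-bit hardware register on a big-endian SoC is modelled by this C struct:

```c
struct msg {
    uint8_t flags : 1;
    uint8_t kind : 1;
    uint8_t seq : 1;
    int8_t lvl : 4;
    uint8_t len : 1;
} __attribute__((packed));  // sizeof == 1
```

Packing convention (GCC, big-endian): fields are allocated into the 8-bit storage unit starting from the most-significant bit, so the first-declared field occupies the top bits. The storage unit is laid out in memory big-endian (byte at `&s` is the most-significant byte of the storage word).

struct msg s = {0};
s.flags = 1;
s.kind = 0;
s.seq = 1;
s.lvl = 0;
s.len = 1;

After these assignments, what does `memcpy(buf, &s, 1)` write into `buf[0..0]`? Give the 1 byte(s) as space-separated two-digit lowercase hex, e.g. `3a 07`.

a1

flags (1b) val=1 bits=0x1 at bit 7: 0x80
kind (1b) val=0 bits=0x0 at bit 6: 0x80
seq (1b) val=1 bits=0x1 at bit 5: 0xa0
lvl (4b) val=0 bits=0x0 at bit 1: 0xa0
len (1b) val=1 bits=0x1 at bit 0: 0xa1
word = 0xa1 → big-endian bytes:
  [0]=0xa1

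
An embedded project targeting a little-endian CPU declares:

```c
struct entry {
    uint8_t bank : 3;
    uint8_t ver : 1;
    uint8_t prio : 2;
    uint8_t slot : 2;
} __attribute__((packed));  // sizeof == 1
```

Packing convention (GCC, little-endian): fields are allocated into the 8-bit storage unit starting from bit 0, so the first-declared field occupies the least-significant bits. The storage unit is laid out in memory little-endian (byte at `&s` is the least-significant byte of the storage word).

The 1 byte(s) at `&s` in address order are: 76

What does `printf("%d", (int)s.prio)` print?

3

[0]=0x76 (little-endian) → word 0x76
bank [0+:3] = (word>>0) & 0x7 = 6
ver [3+:1] = (word>>3) & 0x1 = 0
prio [4+:2] = (word>>4) & 0x3 = 3  ←
slot [6+:2] = (word>>6) & 0x3 = 1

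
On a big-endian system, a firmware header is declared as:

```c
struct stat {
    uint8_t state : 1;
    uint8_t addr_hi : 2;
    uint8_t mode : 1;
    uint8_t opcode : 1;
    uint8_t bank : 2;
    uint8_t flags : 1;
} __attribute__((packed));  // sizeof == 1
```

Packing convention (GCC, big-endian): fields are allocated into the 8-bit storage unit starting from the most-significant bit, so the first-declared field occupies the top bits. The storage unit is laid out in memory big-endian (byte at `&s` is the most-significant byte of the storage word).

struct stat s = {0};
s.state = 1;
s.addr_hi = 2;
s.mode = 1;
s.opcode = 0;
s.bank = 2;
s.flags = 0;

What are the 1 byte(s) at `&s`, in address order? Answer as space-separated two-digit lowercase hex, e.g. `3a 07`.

d4

[7+:1] state=1 & 0x1 = 0x1; word=0x80
[5+:2] addr_hi=2 & 0x3 = 0x2; word=0xc0
[4+:1] mode=1 & 0x1 = 0x1; word=0xd0
[3+:1] opcode=0 & 0x1 = 0x0; word=0xd0
[1+:2] bank=2 & 0x3 = 0x2; word=0xd4
[0+:1] flags=0 & 0x1 = 0x0; word=0xd4
word = 0xd4 → big-endian bytes:
  [0]=0xd4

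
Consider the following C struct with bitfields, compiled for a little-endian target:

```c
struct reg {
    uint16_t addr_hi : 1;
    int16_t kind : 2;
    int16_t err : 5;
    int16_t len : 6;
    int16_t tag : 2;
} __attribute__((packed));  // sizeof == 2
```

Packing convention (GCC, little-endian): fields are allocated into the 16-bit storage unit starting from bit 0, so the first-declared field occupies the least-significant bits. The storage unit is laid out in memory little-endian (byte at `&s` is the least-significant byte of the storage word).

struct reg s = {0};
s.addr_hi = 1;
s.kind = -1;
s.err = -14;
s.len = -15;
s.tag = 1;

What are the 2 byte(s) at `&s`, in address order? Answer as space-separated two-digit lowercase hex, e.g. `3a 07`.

97 71

addr_hi (1b) val=1 bits=0x1 at bit 0: 0x0001
kind (2b) val=-1 bits=0x3 at bit 1: 0x0007
err (5b) val=-14 bits=0x12 at bit 3: 0x0097
len (6b) val=-15 bits=0x31 at bit 8: 0x3197
tag (2b) val=1 bits=0x1 at bit 14: 0x7197
word = 0x7197 → little-endian bytes:
  [0]=0x97  [1]=0x71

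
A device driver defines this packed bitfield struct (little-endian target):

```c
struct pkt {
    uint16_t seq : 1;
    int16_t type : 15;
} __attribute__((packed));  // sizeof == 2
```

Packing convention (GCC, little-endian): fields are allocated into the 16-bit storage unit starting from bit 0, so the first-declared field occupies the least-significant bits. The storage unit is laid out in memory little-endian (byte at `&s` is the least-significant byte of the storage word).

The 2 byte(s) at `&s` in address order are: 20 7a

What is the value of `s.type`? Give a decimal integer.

[0]=0x20 [1]=0x7a (little-endian) → word 0x7a20
seq:1 @ bit 0 → (0x7a20>>0)&0x1 = 0x0
type:15 @ bit 1 → (0x7a20>>1)&0x7fff = 0x3d10  ←
type signed 15b, MSB=0: value = 15632

15632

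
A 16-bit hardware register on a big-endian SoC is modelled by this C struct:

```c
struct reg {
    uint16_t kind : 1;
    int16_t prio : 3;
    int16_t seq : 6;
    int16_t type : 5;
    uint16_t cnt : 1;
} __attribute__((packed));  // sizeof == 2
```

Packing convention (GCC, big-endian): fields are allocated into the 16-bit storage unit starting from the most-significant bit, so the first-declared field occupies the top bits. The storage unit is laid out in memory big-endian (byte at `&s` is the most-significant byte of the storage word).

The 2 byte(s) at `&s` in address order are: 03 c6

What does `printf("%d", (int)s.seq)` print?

15

[0]=0x03 [1]=0xc6 (big-endian) → word 0x03c6
kind [15+:1] = (word>>15) & 0x1 = 0
prio [12+:3] = (word>>12) & 0x7 = 0
seq [6+:6] = (word>>6) & 0x3f = 15  ←
type [1+:5] = (word>>1) & 0x1f = 3
cnt [0+:1] = (word>>0) & 0x1 = 0
seq signed 6b, MSB=0: value = 15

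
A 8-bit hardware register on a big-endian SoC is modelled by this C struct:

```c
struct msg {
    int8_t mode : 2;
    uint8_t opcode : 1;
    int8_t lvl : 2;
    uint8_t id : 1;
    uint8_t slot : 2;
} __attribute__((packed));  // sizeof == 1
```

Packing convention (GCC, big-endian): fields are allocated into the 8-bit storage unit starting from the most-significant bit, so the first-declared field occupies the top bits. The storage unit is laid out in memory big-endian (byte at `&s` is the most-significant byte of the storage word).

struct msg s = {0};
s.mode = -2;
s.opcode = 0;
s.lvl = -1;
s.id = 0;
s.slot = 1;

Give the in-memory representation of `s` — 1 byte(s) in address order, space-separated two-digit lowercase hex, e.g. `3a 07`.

[6+:2] mode=-2 & 0x3 = 0x2; word=0x80
[5+:1] opcode=0 & 0x1 = 0x0; word=0x80
[3+:2] lvl=-1 & 0x3 = 0x3; word=0x98
[2+:1] id=0 & 0x1 = 0x0; word=0x98
[0+:2] slot=1 & 0x3 = 0x1; word=0x99
word = 0x99 → big-endian bytes:
  [0]=0x99

99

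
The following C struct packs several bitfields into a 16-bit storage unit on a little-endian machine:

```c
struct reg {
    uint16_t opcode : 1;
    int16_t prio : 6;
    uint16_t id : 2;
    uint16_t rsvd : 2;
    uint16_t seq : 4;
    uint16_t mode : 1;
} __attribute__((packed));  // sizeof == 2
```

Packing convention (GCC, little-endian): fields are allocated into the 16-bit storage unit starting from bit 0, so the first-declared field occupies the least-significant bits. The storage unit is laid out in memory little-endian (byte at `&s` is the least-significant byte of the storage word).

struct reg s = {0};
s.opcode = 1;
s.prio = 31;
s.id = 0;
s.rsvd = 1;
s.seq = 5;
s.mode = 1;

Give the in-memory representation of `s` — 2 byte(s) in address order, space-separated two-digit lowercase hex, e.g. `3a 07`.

opcode (1b) val=1 bits=0x1 at bit 0: 0x0001
prio (6b) val=31 bits=0x1f at bit 1: 0x003f
id (2b) val=0 bits=0x0 at bit 7: 0x003f
rsvd (2b) val=1 bits=0x1 at bit 9: 0x023f
seq (4b) val=5 bits=0x5 at bit 11: 0x2a3f
mode (1b) val=1 bits=0x1 at bit 15: 0xaa3f
word = 0xaa3f → little-endian bytes:
  [0]=0x3f  [1]=0xaa

3f aa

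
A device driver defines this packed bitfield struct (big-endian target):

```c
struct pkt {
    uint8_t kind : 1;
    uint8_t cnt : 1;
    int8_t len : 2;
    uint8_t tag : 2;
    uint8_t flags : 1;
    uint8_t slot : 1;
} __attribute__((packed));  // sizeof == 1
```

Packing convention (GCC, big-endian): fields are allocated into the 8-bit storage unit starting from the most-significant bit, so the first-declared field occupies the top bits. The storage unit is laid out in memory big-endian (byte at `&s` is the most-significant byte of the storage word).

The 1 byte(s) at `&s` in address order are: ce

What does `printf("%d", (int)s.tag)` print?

3

[0]=0xce (big-endian) → word 0xce
kind [7+:1] = (word>>7) & 0x1 = 1
cnt [6+:1] = (word>>6) & 0x1 = 1
len [4+:2] = (word>>4) & 0x3 = 0
tag [2+:2] = (word>>2) & 0x3 = 3  ←
flags [1+:1] = (word>>1) & 0x1 = 1
slot [0+:1] = (word>>0) & 0x1 = 0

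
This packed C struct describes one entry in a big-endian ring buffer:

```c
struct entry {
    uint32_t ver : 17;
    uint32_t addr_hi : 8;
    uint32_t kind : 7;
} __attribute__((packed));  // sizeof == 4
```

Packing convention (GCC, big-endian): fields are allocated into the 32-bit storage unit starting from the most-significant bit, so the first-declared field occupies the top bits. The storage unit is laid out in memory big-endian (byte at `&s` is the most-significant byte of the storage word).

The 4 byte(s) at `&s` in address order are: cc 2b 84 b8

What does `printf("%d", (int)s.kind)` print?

[0]=0xcc [1]=0x2b [2]=0x84 [3]=0xb8 (big-endian) → word 0xcc2b84b8
ver [15+:17] = (word>>15) & 0x1ffff = 104535
addr_hi [7+:8] = (word>>7) & 0xff = 9
kind [0+:7] = (word>>0) & 0x7f = 56  ←

56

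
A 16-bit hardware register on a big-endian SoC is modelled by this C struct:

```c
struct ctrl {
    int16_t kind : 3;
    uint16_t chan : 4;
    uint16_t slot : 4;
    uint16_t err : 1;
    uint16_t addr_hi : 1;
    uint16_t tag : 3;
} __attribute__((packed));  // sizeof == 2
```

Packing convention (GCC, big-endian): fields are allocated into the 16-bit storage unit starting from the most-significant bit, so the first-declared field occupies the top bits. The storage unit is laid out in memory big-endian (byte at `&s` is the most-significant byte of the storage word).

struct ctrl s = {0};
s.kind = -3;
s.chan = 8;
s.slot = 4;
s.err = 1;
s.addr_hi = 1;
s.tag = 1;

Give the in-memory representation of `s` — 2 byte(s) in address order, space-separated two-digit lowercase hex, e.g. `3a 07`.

kind (3b) val=-3 bits=0x5 at bit 13: 0xa000
chan (4b) val=8 bits=0x8 at bit 9: 0xb000
slot (4b) val=4 bits=0x4 at bit 5: 0xb080
err (1b) val=1 bits=0x1 at bit 4: 0xb090
addr_hi (1b) val=1 bits=0x1 at bit 3: 0xb098
tag (3b) val=1 bits=0x1 at bit 0: 0xb099
word = 0xb099 → big-endian bytes:
  [0]=0xb0  [1]=0x99

b0 99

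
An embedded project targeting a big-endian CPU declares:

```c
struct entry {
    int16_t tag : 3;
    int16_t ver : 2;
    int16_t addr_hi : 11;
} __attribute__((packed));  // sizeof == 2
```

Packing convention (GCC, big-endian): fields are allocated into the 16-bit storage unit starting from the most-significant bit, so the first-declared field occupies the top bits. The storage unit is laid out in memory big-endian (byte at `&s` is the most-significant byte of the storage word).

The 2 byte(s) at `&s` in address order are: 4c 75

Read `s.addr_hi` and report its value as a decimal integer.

-907

[0]=0x4c [1]=0x75 (big-endian) → word 0x4c75
tag:3 @ bit 13 → (0x4c75>>13)&0x7 = 0x2
ver:2 @ bit 11 → (0x4c75>>11)&0x3 = 0x1
addr_hi:11 @ bit 0 → (0x4c75>>0)&0x7ff = 0x475  ←
addr_hi signed 11b, MSB=1: 1141 - 2048 = -907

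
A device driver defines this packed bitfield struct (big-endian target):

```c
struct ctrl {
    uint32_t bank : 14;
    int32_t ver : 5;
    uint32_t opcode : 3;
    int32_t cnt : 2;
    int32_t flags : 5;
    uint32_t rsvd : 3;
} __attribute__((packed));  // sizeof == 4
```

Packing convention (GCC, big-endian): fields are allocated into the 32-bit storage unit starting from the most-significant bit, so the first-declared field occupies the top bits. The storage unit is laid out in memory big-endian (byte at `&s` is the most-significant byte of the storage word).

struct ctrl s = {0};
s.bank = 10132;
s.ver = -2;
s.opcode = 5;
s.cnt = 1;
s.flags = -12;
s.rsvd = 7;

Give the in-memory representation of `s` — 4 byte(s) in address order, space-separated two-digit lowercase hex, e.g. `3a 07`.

9e 53 d5 a7

[18+:14] bank=10132 & 0x3fff = 0x2794; word=0x9e500000
[13+:5] ver=-2 & 0x1f = 0x1e; word=0x9e53c000
[10+:3] opcode=5 & 0x7 = 0x5; word=0x9e53d400
[8+:2] cnt=1 & 0x3 = 0x1; word=0x9e53d500
[3+:5] flags=-12 & 0x1f = 0x14; word=0x9e53d5a0
[0+:3] rsvd=7 & 0x7 = 0x7; word=0x9e53d5a7
word = 0x9e53d5a7 → big-endian bytes:
  [0]=0x9e  [1]=0x53  [2]=0xd5  [3]=0xa7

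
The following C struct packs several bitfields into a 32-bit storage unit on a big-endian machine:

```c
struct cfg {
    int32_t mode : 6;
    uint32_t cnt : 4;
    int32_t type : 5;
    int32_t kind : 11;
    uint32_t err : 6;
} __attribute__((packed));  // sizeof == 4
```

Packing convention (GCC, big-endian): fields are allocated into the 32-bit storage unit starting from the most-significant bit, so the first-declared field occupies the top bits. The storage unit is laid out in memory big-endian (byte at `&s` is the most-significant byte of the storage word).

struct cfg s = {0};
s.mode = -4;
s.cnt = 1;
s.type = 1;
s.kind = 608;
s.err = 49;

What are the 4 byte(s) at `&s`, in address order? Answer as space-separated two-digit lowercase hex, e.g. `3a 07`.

f0 42 98 31

mode (6b) val=-4 bits=0x3c at bit 26: 0xf0000000
cnt (4b) val=1 bits=0x1 at bit 22: 0xf0400000
type (5b) val=1 bits=0x1 at bit 17: 0xf0420000
kind (11b) val=608 bits=0x260 at bit 6: 0xf0429800
err (6b) val=49 bits=0x31 at bit 0: 0xf0429831
word = 0xf0429831 → big-endian bytes:
  [0]=0xf0  [1]=0x42  [2]=0x98  [3]=0x31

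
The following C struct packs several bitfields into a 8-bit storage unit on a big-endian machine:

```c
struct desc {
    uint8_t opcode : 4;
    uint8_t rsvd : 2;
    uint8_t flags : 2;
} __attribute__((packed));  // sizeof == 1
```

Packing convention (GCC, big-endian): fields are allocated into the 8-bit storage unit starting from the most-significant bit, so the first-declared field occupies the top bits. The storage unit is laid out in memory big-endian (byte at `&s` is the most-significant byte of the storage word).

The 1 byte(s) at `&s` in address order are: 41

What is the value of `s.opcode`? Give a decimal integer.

[0]=0x41 (big-endian) → word 0x41
opcode:4 @ bit 4 → (0x41>>4)&0xf = 0x4  ←
rsvd:2 @ bit 2 → (0x41>>2)&0x3 = 0x0
flags:2 @ bit 0 → (0x41>>0)&0x3 = 0x1

4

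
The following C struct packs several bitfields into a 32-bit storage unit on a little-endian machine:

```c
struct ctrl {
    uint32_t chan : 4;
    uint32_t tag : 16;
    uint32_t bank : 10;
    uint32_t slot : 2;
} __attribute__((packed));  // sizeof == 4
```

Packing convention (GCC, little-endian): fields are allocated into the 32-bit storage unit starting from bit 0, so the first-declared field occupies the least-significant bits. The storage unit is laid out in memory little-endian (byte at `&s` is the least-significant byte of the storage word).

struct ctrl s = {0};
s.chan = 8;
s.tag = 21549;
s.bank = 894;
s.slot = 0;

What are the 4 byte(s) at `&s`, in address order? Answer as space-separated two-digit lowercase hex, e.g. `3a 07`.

chan:4 = 8 → 0x8 << 0 → word 0x00000008
tag:16 = 21549 → 0x542d << 4 → word 0x000542d8
bank:10 = 894 → 0x37e << 20 → word 0x37e542d8
slot:2 = 0 → 0x0 << 30 → word 0x37e542d8
word = 0x37e542d8 → little-endian bytes:
  [0]=0xd8  [1]=0x42  [2]=0xe5  [3]=0x37

d8 42 e5 37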